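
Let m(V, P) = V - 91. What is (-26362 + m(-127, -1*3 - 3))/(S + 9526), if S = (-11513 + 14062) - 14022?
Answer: 8860/649 ≈ 13.652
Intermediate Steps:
m(V, P) = -91 + V
S = -11473 (S = 2549 - 14022 = -11473)
(-26362 + m(-127, -1*3 - 3))/(S + 9526) = (-26362 + (-91 - 127))/(-11473 + 9526) = (-26362 - 218)/(-1947) = -26580*(-1/1947) = 8860/649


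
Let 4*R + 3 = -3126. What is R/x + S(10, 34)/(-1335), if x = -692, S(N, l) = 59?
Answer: 4013903/3695280 ≈ 1.0862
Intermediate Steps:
R = -3129/4 (R = -¾ + (¼)*(-3126) = -¾ - 1563/2 = -3129/4 ≈ -782.25)
R/x + S(10, 34)/(-1335) = -3129/4/(-692) + 59/(-1335) = -3129/4*(-1/692) + 59*(-1/1335) = 3129/2768 - 59/1335 = 4013903/3695280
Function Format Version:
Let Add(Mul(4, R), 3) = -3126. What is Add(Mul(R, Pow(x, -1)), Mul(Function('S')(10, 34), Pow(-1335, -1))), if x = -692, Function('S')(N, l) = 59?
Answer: Rational(4013903, 3695280) ≈ 1.0862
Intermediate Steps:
R = Rational(-3129, 4) (R = Add(Rational(-3, 4), Mul(Rational(1, 4), -3126)) = Add(Rational(-3, 4), Rational(-1563, 2)) = Rational(-3129, 4) ≈ -782.25)
Add(Mul(R, Pow(x, -1)), Mul(Function('S')(10, 34), Pow(-1335, -1))) = Add(Mul(Rational(-3129, 4), Pow(-692, -1)), Mul(59, Pow(-1335, -1))) = Add(Mul(Rational(-3129, 4), Rational(-1, 692)), Mul(59, Rational(-1, 1335))) = Add(Rational(3129, 2768), Rational(-59, 1335)) = Rational(4013903, 3695280)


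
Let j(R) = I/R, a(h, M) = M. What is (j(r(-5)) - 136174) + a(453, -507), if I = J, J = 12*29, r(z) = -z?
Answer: -683057/5 ≈ -1.3661e+5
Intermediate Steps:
J = 348
I = 348
j(R) = 348/R
(j(r(-5)) - 136174) + a(453, -507) = (348/((-1*(-5))) - 136174) - 507 = (348/5 - 136174) - 507 = -680522/5 - 507 = -683057/5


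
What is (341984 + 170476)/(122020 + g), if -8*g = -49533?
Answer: 4099680/1025693 ≈ 3.9970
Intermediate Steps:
g = 49533/8 (g = -⅛*(-49533) = 49533/8 ≈ 6191.6)
(341984 + 170476)/(122020 + g) = (341984 + 170476)/(122020 + 49533/8) = 512460/(1025693/8) = 512460*(8/1025693) = 4099680/1025693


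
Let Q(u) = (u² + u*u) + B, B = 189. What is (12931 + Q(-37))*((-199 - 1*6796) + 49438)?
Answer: 673061094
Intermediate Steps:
Q(u) = 189 + 2*u² (Q(u) = (u² + u*u) + 189 = (u² + u²) + 189 = 2*u² + 189 = 189 + 2*u²)
(12931 + Q(-37))*((-199 - 1*6796) + 49438) = (12931 + (189 + 2*(-37)²))*((-199 - 1*6796) + 49438) = (12931 + (189 + 2*1369))*((-199 - 6796) + 49438) = (12931 + (189 + 2738))*(-6995 + 49438) = (12931 + 2927)*42443 = 15858*42443 = 673061094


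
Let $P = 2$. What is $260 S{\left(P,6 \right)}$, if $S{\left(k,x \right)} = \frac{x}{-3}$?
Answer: $-520$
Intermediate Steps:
$S{\left(k,x \right)} = - \frac{x}{3}$ ($S{\left(k,x \right)} = x \left(- \frac{1}{3}\right) = - \frac{x}{3}$)
$260 S{\left(P,6 \right)} = 260 \left(\left(- \frac{1}{3}\right) 6\right) = 260 \left(-2\right) = -520$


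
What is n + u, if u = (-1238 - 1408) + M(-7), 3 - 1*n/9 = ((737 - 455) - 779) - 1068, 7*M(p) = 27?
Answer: 80289/7 ≈ 11470.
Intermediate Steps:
M(p) = 27/7 (M(p) = (1/7)*27 = 27/7)
n = 14112 (n = 27 - 9*(((737 - 455) - 779) - 1068) = 27 - 9*((282 - 779) - 1068) = 27 - 9*(-497 - 1068) = 27 - 9*(-1565) = 27 + 14085 = 14112)
u = -18495/7 (u = (-1238 - 1408) + 27/7 = -2646 + 27/7 = -18495/7 ≈ -2642.1)
n + u = 14112 - 18495/7 = 80289/7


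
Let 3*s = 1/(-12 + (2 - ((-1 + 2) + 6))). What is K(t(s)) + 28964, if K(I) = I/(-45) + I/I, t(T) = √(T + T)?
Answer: 28965 - I*√102/2295 ≈ 28965.0 - 0.0044007*I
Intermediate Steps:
s = -1/51 (s = 1/(3*(-12 + (2 - ((-1 + 2) + 6)))) = 1/(3*(-12 + (2 - (1 + 6)))) = 1/(3*(-12 + (2 - 1*7))) = 1/(3*(-12 + (2 - 7))) = 1/(3*(-12 - 5)) = (⅓)/(-17) = (⅓)*(-1/17) = -1/51 ≈ -0.019608)
t(T) = √2*√T (t(T) = √(2*T) = √2*√T)
K(I) = 1 - I/45 (K(I) = I*(-1/45) + 1 = -I/45 + 1 = 1 - I/45)
K(t(s)) + 28964 = (1 - √2*√(-1/51)/45) + 28964 = (1 - √2*I*√51/51/45) + 28964 = (1 - I*√102/2295) + 28964 = 28965 - I*√102/2295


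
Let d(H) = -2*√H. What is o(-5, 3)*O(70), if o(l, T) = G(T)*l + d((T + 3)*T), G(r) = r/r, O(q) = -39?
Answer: 195 + 234*√2 ≈ 525.93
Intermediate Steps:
G(r) = 1
o(l, T) = l - 2*√(T*(3 + T)) (o(l, T) = 1*l - 2*√(T*(T + 3)) = l - 2*√(T*(3 + T)))
o(-5, 3)*O(70) = (-5 - 2*√3*√(3 + 3))*(-39) = (-5 - 2*3*√2)*(-39) = (-5 - 6*√2)*(-39) = 195 + 234*√2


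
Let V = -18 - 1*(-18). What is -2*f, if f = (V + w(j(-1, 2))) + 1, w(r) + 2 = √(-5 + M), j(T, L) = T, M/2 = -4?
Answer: 2 - 2*I*√13 ≈ 2.0 - 7.2111*I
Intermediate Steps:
M = -8 (M = 2*(-4) = -8)
V = 0 (V = -18 + 18 = 0)
w(r) = -2 + I*√13 (w(r) = -2 + √(-5 - 8) = -2 + √(-13) = -2 + I*√13)
f = -1 + I*√13 (f = (0 + (-2 + I*√13)) + 1 = (-2 + I*√13) + 1 = -1 + I*√13 ≈ -1.0 + 3.6056*I)
-2*f = -2*(-1 + I*√13) = 2 - 2*I*√13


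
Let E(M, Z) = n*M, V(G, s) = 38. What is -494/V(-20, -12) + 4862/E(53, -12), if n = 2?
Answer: 1742/53 ≈ 32.868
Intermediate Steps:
E(M, Z) = 2*M
-494/V(-20, -12) + 4862/E(53, -12) = -494/38 + 4862/((2*53)) = -494*1/38 + 4862/106 = -13 + 4862*(1/106) = -13 + 2431/53 = 1742/53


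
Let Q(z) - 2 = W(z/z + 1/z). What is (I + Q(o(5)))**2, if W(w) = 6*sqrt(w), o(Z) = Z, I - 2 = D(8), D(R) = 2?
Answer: 396/5 + 72*sqrt(30)/5 ≈ 158.07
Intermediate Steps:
I = 4 (I = 2 + 2 = 4)
Q(z) = 2 + 6*sqrt(1 + 1/z) (Q(z) = 2 + 6*sqrt(z/z + 1/z) = 2 + 6*sqrt(1 + 1/z))
(I + Q(o(5)))**2 = (4 + (2 + 6*sqrt(1 + 1/5)))**2 = (4 + (2 + 6*sqrt(6/5)))**2 = (4 + (2 + 6*(sqrt(30)/5)))**2 = (4 + (2 + 6*sqrt(30)/5))**2 = (6 + 6*sqrt(30)/5)**2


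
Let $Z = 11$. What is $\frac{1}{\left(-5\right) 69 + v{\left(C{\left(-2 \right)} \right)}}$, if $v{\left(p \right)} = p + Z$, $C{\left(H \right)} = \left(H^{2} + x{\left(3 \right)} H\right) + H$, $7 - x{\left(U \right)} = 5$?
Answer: $- \frac{1}{336} \approx -0.0029762$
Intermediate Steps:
$x{\left(U \right)} = 2$ ($x{\left(U \right)} = 7 - 5 = 2$)
$C{\left(H \right)} = H^{2} + 3 H$ ($C{\left(H \right)} = \left(H^{2} + 2 H\right) + H = H^{2} + 3 H$)
$v{\left(p \right)} = 11 + p$ ($v{\left(p \right)} = p + 11 = 11 + p$)
$\frac{1}{\left(-5\right) 69 + v{\left(C{\left(-2 \right)} \right)}} = \frac{1}{\left(-5\right) 69 + \left(11 - 2 \left(3 - 2\right)\right)} = \frac{1}{-345 + \left(11 - 2\right)} = \frac{1}{-345 + 9} = \frac{1}{-336} = - \frac{1}{336}$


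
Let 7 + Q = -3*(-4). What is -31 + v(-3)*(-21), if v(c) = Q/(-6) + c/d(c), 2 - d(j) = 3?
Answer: -153/2 ≈ -76.500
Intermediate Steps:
Q = 5 (Q = -7 - 3*(-4) = -7 + 12 = 5)
d(j) = -1 (d(j) = 2 - 1*3 = 2 - 3 = -1)
v(c) = -⅚ - c (v(c) = 5/(-6) + c/(-1) = 5*(-⅙) + c*(-1) = -⅚ - c)
-31 + v(-3)*(-21) = -31 + (-⅚ - 1*(-3))*(-21) = -31 + (-⅚ + 3)*(-21) = -31 + (13/6)*(-21) = -31 - 91/2 = -153/2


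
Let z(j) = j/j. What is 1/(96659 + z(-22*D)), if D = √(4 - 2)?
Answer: 1/96660 ≈ 1.0346e-5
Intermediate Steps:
D = √2 ≈ 1.4142
z(j) = 1
1/(96659 + z(-22*D)) = 1/(96659 + 1) = 1/96660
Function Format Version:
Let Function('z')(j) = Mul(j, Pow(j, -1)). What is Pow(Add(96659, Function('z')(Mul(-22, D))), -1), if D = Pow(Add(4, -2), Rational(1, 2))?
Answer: Rational(1, 96660) ≈ 1.0346e-5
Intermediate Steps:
D = Pow(2, Rational(1, 2)) ≈ 1.4142
Function('z')(j) = 1
Pow(Add(96659, Function('z')(Mul(-22, D))), -1) = Pow(Add(96659, 1), -1) = Pow(96660, -1) = Rational(1, 96660)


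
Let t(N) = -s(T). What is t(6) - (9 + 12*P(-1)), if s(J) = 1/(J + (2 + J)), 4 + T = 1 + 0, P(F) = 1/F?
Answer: 13/4 ≈ 3.2500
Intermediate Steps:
T = -3 (T = -4 + (1 + 0) = -4 + 1 = -3)
s(J) = 1/(2 + 2*J)
t(N) = ¼ (t(N) = -1/(2*(1 - 3)) = -1/(2*(-2)) = -(-1)/(2*2) = -1*(-¼) = ¼)
t(6) - (9 + 12*P(-1)) = ¼ - (9 + 12/(-1)) = ¼ - (9 + 12*(-1)) = ¼ - (9 - 12) = ¼ - 1*(-3) = ¼ + 3 = 13/4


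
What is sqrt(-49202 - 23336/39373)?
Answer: I*sqrt(76275489221386)/39373 ≈ 221.82*I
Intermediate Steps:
sqrt(-49202 - 23336/39373) = sqrt(-1937253682/39373) = I*sqrt(76275489221386)/39373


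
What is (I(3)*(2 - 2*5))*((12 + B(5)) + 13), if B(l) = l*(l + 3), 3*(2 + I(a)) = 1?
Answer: 2600/3 ≈ 866.67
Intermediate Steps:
I(a) = -5/3 (I(a) = -2 + (1/3)*1 = -2 + 1/3 = -5/3)
B(l) = l*(3 + l)
(I(3)*(2 - 2*5))*((12 + B(5)) + 13) = (-5*(2 - 2*5)/3)*((12 + 5*(3 + 5)) + 13) = (-5*(2 - 10)/3)*((12 + 5*8) + 13) = (-5/3*(-8))*((12 + 40) + 13) = 40*(52 + 13)/3 = (40/3)*65 = 2600/3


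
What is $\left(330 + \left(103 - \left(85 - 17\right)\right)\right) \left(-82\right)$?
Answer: $-29930$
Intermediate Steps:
$\left(330 + \left(103 - \left(85 - 17\right)\right)\right) \left(-82\right) = \left(330 + \left(103 - 68\right)\right) \left(-82\right) = \left(330 + 35\right) \left(-82\right) = 365 \left(-82\right) = -29930$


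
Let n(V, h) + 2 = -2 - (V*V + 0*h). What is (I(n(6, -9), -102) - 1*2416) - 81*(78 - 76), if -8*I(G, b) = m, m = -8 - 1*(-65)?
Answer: -20681/8 ≈ -2585.1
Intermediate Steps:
n(V, h) = -4 - V**2 (n(V, h) = -2 + (-2 - (V*V + 0*h)) = -2 + (-2 - (V**2 + 0)) = -2 + (-2 - V**2) = -4 - V**2)
m = 57 (m = -8 + 65 = 57)
I(G, b) = -57/8 (I(G, b) = -1/8*57 = -57/8)
(I(n(6, -9), -102) - 1*2416) - 81*(78 - 76) = (-57/8 - 1*2416) - 81*(78 - 76) = (-57/8 - 2416) - 81*2 = -19385/8 - 1*162 = -19385/8 - 162 = -20681/8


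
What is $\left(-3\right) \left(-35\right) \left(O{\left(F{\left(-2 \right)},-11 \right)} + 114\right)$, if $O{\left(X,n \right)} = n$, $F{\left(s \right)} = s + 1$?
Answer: $10815$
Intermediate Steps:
$F{\left(s \right)} = 1 + s$
$\left(-3\right) \left(-35\right) \left(O{\left(F{\left(-2 \right)},-11 \right)} + 114\right) = \left(-3\right) \left(-35\right) \left(-11 + 114\right) = 105 \cdot 103 = 10815$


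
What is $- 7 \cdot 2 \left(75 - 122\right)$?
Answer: $658$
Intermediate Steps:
$- 7 \cdot 2 \left(75 - 122\right) = - 14 \left(-47\right) = \left(-1\right) \left(-658\right) = 658$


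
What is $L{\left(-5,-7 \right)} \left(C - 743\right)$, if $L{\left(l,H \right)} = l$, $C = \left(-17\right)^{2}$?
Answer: $2270$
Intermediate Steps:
$C = 289$
$L{\left(-5,-7 \right)} \left(C - 743\right) = - 5 \left(289 - 743\right) = \left(-5\right) \left(-454\right) = 2270$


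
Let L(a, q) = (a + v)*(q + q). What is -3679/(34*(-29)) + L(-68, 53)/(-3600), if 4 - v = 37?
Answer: 5950129/887400 ≈ 6.7051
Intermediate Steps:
v = -33 (v = 4 - 1*37 = 4 - 37 = -33)
L(a, q) = 2*q*(-33 + a) (L(a, q) = (a - 33)*(q + q) = (-33 + a)*(2*q) = 2*q*(-33 + a))
-3679/(34*(-29)) + L(-68, 53)/(-3600) = -3679/(34*(-29)) + (2*53*(-33 - 68))/(-3600) = -3679/(-986) + (2*53*(-101))*(-1/3600) = -3679*(-1/986) - 10706*(-1/3600) = 3679/986 + 5353/1800 = 5950129/887400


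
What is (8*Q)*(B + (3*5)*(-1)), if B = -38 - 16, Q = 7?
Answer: -3864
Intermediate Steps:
B = -54
(8*Q)*(B + (3*5)*(-1)) = (8*7)*(-54 + (3*5)*(-1)) = 56*(-54 + 15*(-1)) = 56*(-54 - 15) = 56*(-69) = -3864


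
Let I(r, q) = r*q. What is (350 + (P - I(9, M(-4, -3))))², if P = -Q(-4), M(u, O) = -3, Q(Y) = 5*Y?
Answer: 157609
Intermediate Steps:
P = 20 (P = -5*(-4) = -1*(-20) = 20)
I(r, q) = q*r
(350 + (P - I(9, M(-4, -3))))² = (350 + (20 - (-3)*9))² = (350 + (20 - 1*(-27)))² = (350 + (20 + 27))² = (350 + 47)² = 397² = 157609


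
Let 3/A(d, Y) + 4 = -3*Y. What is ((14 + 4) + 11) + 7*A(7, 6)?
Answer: 617/22 ≈ 28.045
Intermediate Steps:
A(d, Y) = 3/(-4 - 3*Y)
((14 + 4) + 11) + 7*A(7, 6) = ((14 + 4) + 11) + 7*(-3/(4 + 3*6)) = (18 + 11) + 7*(-3/(4 + 18)) = 29 + 7*(-3/22) = 29 - 21/22 = 617/22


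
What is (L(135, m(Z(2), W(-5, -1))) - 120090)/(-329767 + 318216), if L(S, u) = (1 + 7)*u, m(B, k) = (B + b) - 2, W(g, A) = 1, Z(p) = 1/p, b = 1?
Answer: 120094/11551 ≈ 10.397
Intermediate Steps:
m(B, k) = -1 + B (m(B, k) = (B + 1) - 2 = (1 + B) - 2 = -1 + B)
L(S, u) = 8*u
(L(135, m(Z(2), W(-5, -1))) - 120090)/(-329767 + 318216) = (8*(-1 + 1/2) - 120090)/(-329767 + 318216) = (8*(-1 + 1/2) - 120090)/(-11551) = (8*(-1/2) - 120090)*(-1/11551) = (-4 - 120090)*(-1/11551) = -120094*(-1/11551) = 120094/11551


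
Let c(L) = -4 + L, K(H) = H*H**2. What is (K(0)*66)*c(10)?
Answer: 0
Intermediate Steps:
K(H) = H**3
(K(0)*66)*c(10) = (0**3*66)*(-4 + 10) = (0*66)*6 = 0*6 = 0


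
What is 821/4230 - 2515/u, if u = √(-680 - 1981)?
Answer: 821/4230 + 2515*I*√2661/2661 ≈ 0.19409 + 48.755*I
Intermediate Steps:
u = I*√2661 (u = √(-2661) = I*√2661 ≈ 51.585*I)
821/4230 - 2515/u = 821/4230 - 2515*(-I*√2661/2661) = 821*(1/4230) - (-2515)*I*√2661/2661 = 821/4230 + 2515*I*√2661/2661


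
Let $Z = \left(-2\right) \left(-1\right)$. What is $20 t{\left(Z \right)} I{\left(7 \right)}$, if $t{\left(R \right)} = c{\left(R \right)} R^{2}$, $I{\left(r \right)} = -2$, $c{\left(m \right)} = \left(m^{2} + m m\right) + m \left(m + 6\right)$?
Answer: $-3840$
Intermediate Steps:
$Z = 2$
$c{\left(m \right)} = 2 m^{2} + m \left(6 + m\right)$ ($c{\left(m \right)} = \left(m^{2} + m^{2}\right) + m \left(6 + m\right) = 2 m^{2} + m \left(6 + m\right)$)
$t{\left(R \right)} = 3 R^{3} \left(2 + R\right)$ ($t{\left(R \right)} = 3 R \left(2 + R\right) R^{2} = 3 R^{3} \left(2 + R\right)$)
$20 t{\left(Z \right)} I{\left(7 \right)} = 20 \cdot 3 \cdot 2^{3} \left(2 + 2\right) \left(-2\right) = 20 \cdot 3 \cdot 8 \cdot 4 \left(-2\right) = 20 \cdot 96 \left(-2\right) = 1920 \left(-2\right) = -3840$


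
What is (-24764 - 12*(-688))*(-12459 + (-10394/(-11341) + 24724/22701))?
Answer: 7563207717109204/36778863 ≈ 2.0564e+8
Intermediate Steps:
(-24764 - 12*(-688))*(-12459 + (-10394/(-11341) + 24724/22701)) = (-24764 + 8256)*(-12459 + (-10394*(-1/11341) + 24724*(1/22701))) = -16508*(-12459 + (10394/11341 + 3532/3243)) = -16508*(-12459 + 73764154/36778863) = -16508*(-458154089963/36778863) = 7563207717109204/36778863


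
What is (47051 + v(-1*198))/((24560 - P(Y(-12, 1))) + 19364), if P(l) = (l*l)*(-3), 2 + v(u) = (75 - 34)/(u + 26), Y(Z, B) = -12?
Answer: 8092387/7629232 ≈ 1.0607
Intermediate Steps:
v(u) = -2 + 41/(26 + u) (v(u) = -2 + (75 - 34)/(u + 26) = -2 + 41/(26 + u))
P(l) = -3*l² (P(l) = l²*(-3) = -3*l²)
(47051 + v(-1*198))/((24560 - P(Y(-12, 1))) + 19364) = (47051 + (-11 - (-2)*198)/(26 - 1*198))/((24560 - (-3)*(-12)²) + 19364) = (47051 + (-11 - 2*(-198))/(26 - 198))/((24560 - (-3)*144) + 19364) = (47051 + (-11 + 396)/(-172))/((24560 - 1*(-432)) + 19364) = (47051 - 1/172*385)/((24560 + 432) + 19364) = (47051 - 385/172)/(24992 + 19364) = (8092387/172)/44356 = (8092387/172)*(1/44356) = 8092387/7629232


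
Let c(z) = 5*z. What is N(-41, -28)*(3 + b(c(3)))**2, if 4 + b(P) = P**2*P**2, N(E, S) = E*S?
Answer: 2942082203648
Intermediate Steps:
b(P) = -4 + P**4 (b(P) = -4 + P**2*P**2 = -4 + P**4)
N(-41, -28)*(3 + b(c(3)))**2 = (-41*(-28))*(3 + (-4 + (5*3)**4))**2 = 1148*(3 + (-4 + 15**4))**2 = 1148*(3 + (-4 + 50625))**2 = 1148*(3 + 50621)**2 = 1148*50624**2 = 1148*2562789376 = 2942082203648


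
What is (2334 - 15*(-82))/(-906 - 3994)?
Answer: -891/1225 ≈ -0.72735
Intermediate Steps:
(2334 - 15*(-82))/(-906 - 3994) = (2334 + 1230)/(-4900) = 3564*(-1/4900) = -891/1225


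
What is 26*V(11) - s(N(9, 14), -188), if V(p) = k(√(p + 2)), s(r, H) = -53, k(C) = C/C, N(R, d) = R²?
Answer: 79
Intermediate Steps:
k(C) = 1
V(p) = 1
26*V(11) - s(N(9, 14), -188) = 26*1 - 1*(-53) = 26 + 53 = 79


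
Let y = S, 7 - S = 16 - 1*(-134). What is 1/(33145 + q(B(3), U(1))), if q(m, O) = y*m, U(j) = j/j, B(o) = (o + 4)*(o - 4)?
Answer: 1/34146 ≈ 2.9286e-5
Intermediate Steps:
B(o) = (-4 + o)*(4 + o) (B(o) = (4 + o)*(-4 + o) = (-4 + o)*(4 + o))
S = -143 (S = 7 - (16 - 1*(-134)) = 7 - (16 + 134) = 7 - 1*150 = 7 - 150 = -143)
U(j) = 1
y = -143
q(m, O) = -143*m
1/(33145 + q(B(3), U(1))) = 1/(33145 - 143*(-16 + 3²)) = 1/(33145 - 143*(-16 + 9)) = 1/(33145 - 143*(-7)) = 1/(33145 + 1001) = 1/34146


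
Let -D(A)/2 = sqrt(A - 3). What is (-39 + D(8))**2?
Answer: 1541 + 156*sqrt(5) ≈ 1889.8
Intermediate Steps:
D(A) = -2*sqrt(-3 + A) (D(A) = -2*sqrt(A - 3) = -2*sqrt(-3 + A))
(-39 + D(8))**2 = (-39 - 2*sqrt(-3 + 8))**2 = (-39 - 2*sqrt(5))**2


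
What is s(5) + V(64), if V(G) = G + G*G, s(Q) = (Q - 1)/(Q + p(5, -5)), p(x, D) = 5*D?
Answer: 20799/5 ≈ 4159.8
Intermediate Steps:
s(Q) = (-1 + Q)/(-25 + Q) (s(Q) = (Q - 1)/(Q + 5*(-5)) = (-1 + Q)/(Q - 25) = (-1 + Q)/(-25 + Q))
V(G) = G + G²
s(5) + V(64) = (-1 + 5)/(-25 + 5) + 64*(1 + 64) = 4/(-20) + 64*65 = -1/20*4 + 4160 = -⅕ + 4160 = 20799/5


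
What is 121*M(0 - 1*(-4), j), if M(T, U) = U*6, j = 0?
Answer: 0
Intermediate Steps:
M(T, U) = 6*U
121*M(0 - 1*(-4), j) = 121*(6*0) = 121*0 = 0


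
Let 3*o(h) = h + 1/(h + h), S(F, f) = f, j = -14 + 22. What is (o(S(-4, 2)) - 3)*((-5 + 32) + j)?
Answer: -315/4 ≈ -78.750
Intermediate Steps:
j = 8
o(h) = h/3 + 1/(6*h) (o(h) = (h + 1/(h + h))/3 = (h + 1/(2*h))/3 = h/3 + 1/(6*h))
(o(S(-4, 2)) - 3)*((-5 + 32) + j) = (((⅓)*2 + (⅙)/2) - 3)*((-5 + 32) + 8) = ((⅔ + (⅙)*(½)) - 3)*(27 + 8) = ((⅔ + 1/12) - 3)*35 = (¾ - 3)*35 = -9/4*35 = -315/4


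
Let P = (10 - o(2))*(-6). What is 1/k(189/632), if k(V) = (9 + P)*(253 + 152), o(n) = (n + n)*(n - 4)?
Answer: -1/40095 ≈ -2.4941e-5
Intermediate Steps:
o(n) = 2*n*(-4 + n) (o(n) = (2*n)*(-4 + n) = 2*n*(-4 + n))
P = -108 (P = (10 - 2*2*(-4 + 2))*(-6) = (10 - 2*2*(-2))*(-6) = (10 - 1*(-8))*(-6) = (10 + 8)*(-6) = 18*(-6) = -108)
k(V) = -40095 (k(V) = (9 - 108)*(253 + 152) = -99*405 = -40095)
1/k(189/632) = 1/(-40095) = -1/40095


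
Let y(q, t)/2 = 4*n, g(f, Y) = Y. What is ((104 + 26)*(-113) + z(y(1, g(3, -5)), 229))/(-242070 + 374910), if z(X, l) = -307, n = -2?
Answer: -4999/44280 ≈ -0.11290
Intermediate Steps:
y(q, t) = -16 (y(q, t) = 2*(4*(-2)) = 2*(-8) = -16)
((104 + 26)*(-113) + z(y(1, g(3, -5)), 229))/(-242070 + 374910) = ((104 + 26)*(-113) - 307)/(-242070 + 374910) = (130*(-113) - 307)/132840 = (-14690 - 307)*(1/132840) = -14997*1/132840 = -4999/44280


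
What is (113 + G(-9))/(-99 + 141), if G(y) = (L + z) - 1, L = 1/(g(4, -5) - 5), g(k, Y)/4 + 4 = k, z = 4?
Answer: 193/70 ≈ 2.7571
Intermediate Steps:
g(k, Y) = -16 + 4*k
L = -⅕ (L = 1/((-16 + 4*4) - 5) = 1/((-16 + 16) - 5) = 1/(0 - 5) = 1/(-5) = -⅕ ≈ -0.20000)
G(y) = 14/5 (G(y) = (-⅕ + 4) - 1 = 19/5 - 1 = 14/5)
(113 + G(-9))/(-99 + 141) = (113 + 14/5)/(-99 + 141) = (579/5)/42 = (579/5)*(1/42) = 193/70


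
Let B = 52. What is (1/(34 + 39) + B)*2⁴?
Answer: 60752/73 ≈ 832.22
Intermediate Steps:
(1/(34 + 39) + B)*2⁴ = (1/(34 + 39) + 52)*2⁴ = (1/73 + 52)*16 = (3797/73)*16 = 60752/73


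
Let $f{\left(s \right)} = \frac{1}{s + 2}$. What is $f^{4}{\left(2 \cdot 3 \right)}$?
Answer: $\frac{1}{4096} \approx 0.00024414$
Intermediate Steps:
$f{\left(s \right)} = \frac{1}{2 + s}$
$f^{4}{\left(2 \cdot 3 \right)} = \left(\frac{1}{2 + 2 \cdot 3}\right)^{4} = \left(\frac{1}{2 + 6}\right)^{4} = \left(\frac{1}{8}\right)^{4} = \frac{1}{4096}$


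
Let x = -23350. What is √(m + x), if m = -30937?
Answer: I*√54287 ≈ 233.0*I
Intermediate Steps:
√(m + x) = √(-30937 - 23350) = √(-54287) = I*√54287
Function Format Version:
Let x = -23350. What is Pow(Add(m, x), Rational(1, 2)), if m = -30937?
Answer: Mul(I, Pow(54287, Rational(1, 2))) ≈ Mul(233.00, I)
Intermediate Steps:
Pow(Add(m, x), Rational(1, 2)) = Pow(Add(-30937, -23350), Rational(1, 2)) = Pow(-54287, Rational(1, 2)) = Mul(I, Pow(54287, Rational(1, 2)))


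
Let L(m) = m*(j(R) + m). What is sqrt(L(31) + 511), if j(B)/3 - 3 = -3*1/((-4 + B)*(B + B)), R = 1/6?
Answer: sqrt(1041785)/23 ≈ 44.377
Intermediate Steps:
R = 1/6 ≈ 0.16667
j(B) = 9 - 9/(2*B*(-4 + B)) (j(B) = 9 + 3*(-3*1/((-4 + B)*(B + B))) = 9 + 3*(-3*1/(2*B*(-4 + B))) = 9 + 3*(-3/(2*B*(-4 + B))) = 9 - 9/(2*B*(-4 + B)))
L(m) = m*(369/23 + m) (L(m) = m*(9*(-1 - 8*1/6 + 2*(1/6)**2)/(2*(1/6)*(-4 + 1/6)) + m) = m*((9/2)*6*(-1 - 4/3 + 2*(1/36))/(-23/6) + m) = m*((9/2)*6*(-6/23)*(-1 - 4/3 + 1/18) + m) = m*((9/2)*6*(-6/23)*(-41/18) + m) = m*(369/23 + m))
sqrt(L(31) + 511) = sqrt((1/23)*31*(369 + 23*31) + 511) = sqrt((1/23)*31*(369 + 713) + 511) = sqrt((1/23)*31*1082 + 511) = sqrt(33542/23 + 511) = sqrt(45295/23) = sqrt(1041785)/23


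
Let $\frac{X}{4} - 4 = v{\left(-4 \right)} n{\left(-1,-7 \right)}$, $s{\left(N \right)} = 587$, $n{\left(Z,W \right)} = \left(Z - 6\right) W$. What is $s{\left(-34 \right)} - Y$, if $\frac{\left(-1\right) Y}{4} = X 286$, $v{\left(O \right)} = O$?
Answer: $-878005$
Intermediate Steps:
$n{\left(Z,W \right)} = W \left(-6 + Z\right)$ ($n{\left(Z,W \right)} = \left(Z - 6\right) W = \left(-6 + Z\right) W = W \left(-6 + Z\right)$)
$X = -768$ ($X = 16 + 4 \left(- 4 \left(- 7 \left(-6 - 1\right)\right)\right) = 16 + 4 \left(- 4 \left(\left(-7\right) \left(-7\right)\right)\right) = 16 + 4 \left(\left(-4\right) 49\right) = 16 + 4 \left(-196\right) = 16 - 784 = -768$)
$Y = 878592$ ($Y = - 4 \left(\left(-768\right) 286\right) = \left(-4\right) \left(-219648\right) = 878592$)
$s{\left(-34 \right)} - Y = 587 - 878592 = -878005$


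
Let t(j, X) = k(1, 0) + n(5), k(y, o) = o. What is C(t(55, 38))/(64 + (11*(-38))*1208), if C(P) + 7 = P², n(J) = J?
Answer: -9/252440 ≈ -3.5652e-5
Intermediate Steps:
t(j, X) = 5 (t(j, X) = 0 + 5 = 5)
C(P) = -7 + P²
C(t(55, 38))/(64 + (11*(-38))*1208) = (-7 + 5²)/(64 + (11*(-38))*1208) = (-7 + 25)/(64 - 418*1208) = 18/(64 - 504944) = 18/(-504880) = 18*(-1/504880) = -9/252440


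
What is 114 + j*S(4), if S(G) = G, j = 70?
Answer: 394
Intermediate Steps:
114 + j*S(4) = 114 + 70*4 = 114 + 280 = 394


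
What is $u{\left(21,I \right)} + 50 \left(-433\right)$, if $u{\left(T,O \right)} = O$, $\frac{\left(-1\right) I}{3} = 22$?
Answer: $-21716$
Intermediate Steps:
$I = -66$ ($I = \left(-3\right) 22 = -66$)
$u{\left(21,I \right)} + 50 \left(-433\right) = -66 + 50 \left(-433\right) = -66 - 21650 = -21716$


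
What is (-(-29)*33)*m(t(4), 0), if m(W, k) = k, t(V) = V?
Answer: 0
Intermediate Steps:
(-(-29)*33)*m(t(4), 0) = -(-29)*33*0 = -29*(-33)*0 = 957*0 = 0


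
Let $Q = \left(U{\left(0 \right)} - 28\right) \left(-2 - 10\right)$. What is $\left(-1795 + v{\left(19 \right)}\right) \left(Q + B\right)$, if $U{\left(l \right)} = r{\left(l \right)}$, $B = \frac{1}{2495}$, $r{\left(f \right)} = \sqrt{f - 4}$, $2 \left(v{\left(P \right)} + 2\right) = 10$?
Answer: $- \frac{1502271232}{2495} + 43008 i \approx -6.0211 \cdot 10^{5} + 43008.0 i$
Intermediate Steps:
$v{\left(P \right)} = 3$ ($v{\left(P \right)} = -2 + \frac{1}{2} \cdot 10 = -2 + 5 = 3$)
$r{\left(f \right)} = \sqrt{-4 + f}$
$B = \frac{1}{2495} \approx 0.0004008$
$U{\left(l \right)} = \sqrt{-4 + l}$
$Q = 336 - 24 i$ ($Q = \left(\sqrt{-4 + 0} - 28\right) \left(-2 - 10\right) = \left(\sqrt{-4} - 28\right) \left(-12\right) = \left(2 i - 28\right) \left(-12\right) = \left(-28 + 2 i\right) \left(-12\right) = 336 - 24 i \approx 336.0 - 24.0 i$)
$\left(-1795 + v{\left(19 \right)}\right) \left(Q + B\right) = \left(-1795 + 3\right) \left(\left(336 - 24 i\right) + \frac{1}{2495}\right) = - 1792 \left(\frac{838321}{2495} - 24 i\right) = - \frac{1502271232}{2495} + 43008 i$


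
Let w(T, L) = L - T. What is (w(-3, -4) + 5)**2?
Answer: 16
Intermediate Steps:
(w(-3, -4) + 5)**2 = ((-4 - 1*(-3)) + 5)**2 = ((-4 + 3) + 5)**2 = (-1 + 5)**2 = 4**2 = 16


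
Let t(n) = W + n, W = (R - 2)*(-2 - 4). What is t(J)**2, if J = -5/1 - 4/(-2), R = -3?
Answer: 729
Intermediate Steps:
W = 30 (W = (-3 - 2)*(-2 - 4) = -5*(-6) = 30)
J = -3 (J = -5*1 - 4*(-1/2) = -5 + 2 = -3)
t(n) = 30 + n
t(J)**2 = (30 - 3)**2 = 27**2 = 729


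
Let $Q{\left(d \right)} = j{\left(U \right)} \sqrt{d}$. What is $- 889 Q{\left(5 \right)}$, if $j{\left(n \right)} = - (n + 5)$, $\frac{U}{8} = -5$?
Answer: $- 31115 \sqrt{5} \approx -69575.0$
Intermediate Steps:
$U = -40$ ($U = 8 \left(-5\right) = -40$)
$j{\left(n \right)} = -5 - n$ ($j{\left(n \right)} = - (5 + n) = -5 - n$)
$Q{\left(d \right)} = 35 \sqrt{d}$ ($Q{\left(d \right)} = \left(-5 - -40\right) \sqrt{d} = \left(-5 + 40\right) \sqrt{d} = 35 \sqrt{d}$)
$- 889 Q{\left(5 \right)} = - 889 \cdot 35 \sqrt{5} = - 31115 \sqrt{5}$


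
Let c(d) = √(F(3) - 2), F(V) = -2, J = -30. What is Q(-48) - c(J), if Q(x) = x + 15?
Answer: -33 - 2*I ≈ -33.0 - 2.0*I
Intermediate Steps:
c(d) = 2*I (c(d) = √(-2 - 2) = √(-4) = 2*I)
Q(x) = 15 + x
Q(-48) - c(J) = (15 - 48) - 2*I = -33 - 2*I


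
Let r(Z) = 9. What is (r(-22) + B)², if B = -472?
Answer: 214369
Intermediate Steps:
(r(-22) + B)² = (9 - 472)² = (-463)² = 214369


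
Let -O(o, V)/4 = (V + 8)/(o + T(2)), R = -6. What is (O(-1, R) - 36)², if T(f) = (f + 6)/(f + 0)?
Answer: 13456/9 ≈ 1495.1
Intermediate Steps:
T(f) = (6 + f)/f
O(o, V) = -4*(8 + V)/(4 + o) (O(o, V) = -4*(V + 8)/(o + (6 + 2)/2) = -4*(8 + V)/(o + (½)*8) = -4*(8 + V)/(o + 4) = -4*(8 + V)/(4 + o))
(O(-1, R) - 36)² = (4*(-8 - 1*(-6))/(4 - 1) - 36)² = (4*(-8 + 6)/3 - 36)² = (4*(⅓)*(-2) - 36)² = (-8/3 - 36)² = (-116/3)² = 13456/9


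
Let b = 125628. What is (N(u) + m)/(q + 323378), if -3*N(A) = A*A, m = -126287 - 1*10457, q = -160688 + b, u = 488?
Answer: -324188/432477 ≈ -0.74961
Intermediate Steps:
q = -35060 (q = -160688 + 125628 = -35060)
m = -136744 (m = -126287 - 10457 = -136744)
N(A) = -A²/3 (N(A) = -A*A/3 = -A²/3)
(N(u) + m)/(q + 323378) = (-⅓*488² - 136744)/(-35060 + 323378) = (-⅓*238144 - 136744)/288318 = (-238144/3 - 136744)*(1/288318) = -648376/3*1/288318 = -324188/432477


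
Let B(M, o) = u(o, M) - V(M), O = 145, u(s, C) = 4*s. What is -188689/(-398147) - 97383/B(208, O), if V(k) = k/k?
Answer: -12887832790/76842371 ≈ -167.72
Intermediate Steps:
V(k) = 1
B(M, o) = -1 + 4*o (B(M, o) = 4*o - 1*1 = 4*o - 1 = -1 + 4*o)
-188689/(-398147) - 97383/B(208, O) = -188689/(-398147) - 97383/(-1 + 4*145) = -188689*(-1/398147) - 97383/(-1 + 580) = 188689/398147 - 97383/579 = 188689/398147 - 97383*1/579 = 188689/398147 - 32461/193 = -12887832790/76842371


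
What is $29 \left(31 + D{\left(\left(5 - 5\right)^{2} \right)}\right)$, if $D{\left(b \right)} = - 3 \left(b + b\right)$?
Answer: $899$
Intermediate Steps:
$D{\left(b \right)} = - 6 b$ ($D{\left(b \right)} = - 3 \cdot 2 b = - 6 b$)
$29 \left(31 + D{\left(\left(5 - 5\right)^{2} \right)}\right) = 29 \left(31 - 6 \left(5 - 5\right)^{2}\right) = 29 \left(31 - 6 \cdot 0^{2}\right) = 29 \left(31 - 0\right) = 29 \left(31 + 0\right) = 29 \cdot 31 = 899$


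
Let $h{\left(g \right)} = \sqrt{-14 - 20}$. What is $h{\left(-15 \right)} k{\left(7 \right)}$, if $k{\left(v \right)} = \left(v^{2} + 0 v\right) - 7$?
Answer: $42 i \sqrt{34} \approx 244.9 i$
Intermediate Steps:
$h{\left(g \right)} = i \sqrt{34}$ ($h{\left(g \right)} = \sqrt{-34} = i \sqrt{34}$)
$k{\left(v \right)} = -7 + v^{2}$ ($k{\left(v \right)} = \left(v^{2} + 0\right) - 7 = v^{2} - 7 = -7 + v^{2}$)
$h{\left(-15 \right)} k{\left(7 \right)} = i \sqrt{34} \left(-7 + 7^{2}\right) = i \sqrt{34} \left(-7 + 49\right) = i \sqrt{34} \cdot 42 = 42 i \sqrt{34}$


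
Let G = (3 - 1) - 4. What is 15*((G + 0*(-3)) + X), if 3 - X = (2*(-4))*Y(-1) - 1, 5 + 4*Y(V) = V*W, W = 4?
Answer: -240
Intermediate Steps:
Y(V) = -5/4 + V (Y(V) = -5/4 + (V*4)/4 = -5/4 + (4*V)/4 = -5/4 + V)
X = -14 (X = 3 - ((2*(-4))*(-5/4 - 1) - 1) = 3 - (-8*(-9/4) - 1) = 3 - (18 - 1) = 3 - 1*17 = 3 - 17 = -14)
G = -2 (G = 2 - 4 = -2)
15*((G + 0*(-3)) + X) = 15*((-2 + 0*(-3)) - 14) = 15*((-2 + 0) - 14) = 15*(-2 - 14) = 15*(-16) = -240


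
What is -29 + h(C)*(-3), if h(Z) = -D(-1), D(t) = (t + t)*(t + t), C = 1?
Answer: -17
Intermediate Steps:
D(t) = 4*t**2 (D(t) = (2*t)*(2*t) = 4*t**2)
h(Z) = -4 (h(Z) = -4*(-1)**2 = -4)
-29 + h(C)*(-3) = -29 - 4*(-3) = -29 + 12 = -17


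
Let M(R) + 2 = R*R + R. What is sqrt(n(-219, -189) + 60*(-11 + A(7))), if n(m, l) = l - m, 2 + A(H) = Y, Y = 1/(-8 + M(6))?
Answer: 3*I*sqrt(1330)/4 ≈ 27.352*I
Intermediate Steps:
M(R) = -2 + R + R**2 (M(R) = -2 + (R*R + R) = -2 + (R**2 + R) = -2 + (R + R**2) = -2 + R + R**2)
Y = 1/32 (Y = 1/(-8 + (-2 + 6 + 6**2)) = 1/(-8 + (-2 + 6 + 36)) = 1/(-8 + 40) = 1/32 ≈ 0.031250)
A(H) = -63/32 (A(H) = -2 + 1/32 = -63/32)
sqrt(n(-219, -189) + 60*(-11 + A(7))) = sqrt((-189 - 1*(-219)) + 60*(-11 - 63/32)) = sqrt((-189 + 219) + 60*(-415/32)) = sqrt(30 - 6225/8) = sqrt(-5985/8) = 3*I*sqrt(1330)/4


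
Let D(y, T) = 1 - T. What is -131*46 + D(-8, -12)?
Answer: -6013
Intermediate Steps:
-131*46 + D(-8, -12) = -131*46 + (1 - 1*(-12)) = -6026 + (1 + 12) = -6026 + 13 = -6013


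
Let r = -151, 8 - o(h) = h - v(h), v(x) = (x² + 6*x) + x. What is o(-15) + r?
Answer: -8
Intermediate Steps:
v(x) = x² + 7*x
o(h) = 8 - h + h*(7 + h) (o(h) = 8 - (h - h*(7 + h)) = 8 + (-h + h*(7 + h)) = 8 - h + h*(7 + h))
o(-15) + r = (8 - 1*(-15) - 15*(7 - 15)) - 151 = (8 + 15 - 15*(-8)) - 151 = (8 + 15 + 120) - 151 = 143 - 151 = -8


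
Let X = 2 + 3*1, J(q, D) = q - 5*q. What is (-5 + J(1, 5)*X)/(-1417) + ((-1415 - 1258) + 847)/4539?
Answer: -2473967/6431763 ≈ -0.38465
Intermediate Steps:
J(q, D) = -4*q
X = 5 (X = 2 + 3 = 5)
(-5 + J(1, 5)*X)/(-1417) + ((-1415 - 1258) + 847)/4539 = (-5 - 4*1*5)/(-1417) + ((-1415 - 1258) + 847)/4539 = (-5 - 4*5)*(-1/1417) + (-2673 + 847)*(1/4539) = (-5 - 20)*(-1/1417) - 1826*1/4539 = -25*(-1/1417) - 1826/4539 = 25/1417 - 1826/4539 = -2473967/6431763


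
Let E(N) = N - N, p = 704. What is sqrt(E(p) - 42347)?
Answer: I*sqrt(42347) ≈ 205.78*I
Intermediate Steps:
E(N) = 0
sqrt(E(p) - 42347) = sqrt(0 - 42347) = sqrt(-42347) = I*sqrt(42347)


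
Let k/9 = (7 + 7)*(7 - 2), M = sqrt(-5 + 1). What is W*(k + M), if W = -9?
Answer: -5670 - 18*I ≈ -5670.0 - 18.0*I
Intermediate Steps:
M = 2*I (M = sqrt(-4) = 2*I ≈ 2.0*I)
k = 630 (k = 9*((7 + 7)*(7 - 2)) = 9*(14*5) = 9*70 = 630)
W*(k + M) = -9*(630 + 2*I) = -5670 - 18*I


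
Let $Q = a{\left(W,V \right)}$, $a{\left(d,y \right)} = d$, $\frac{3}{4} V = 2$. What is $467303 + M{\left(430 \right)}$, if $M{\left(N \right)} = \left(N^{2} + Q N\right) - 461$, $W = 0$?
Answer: $651742$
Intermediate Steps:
$V = \frac{8}{3}$ ($V = \frac{4}{3} \cdot 2 = \frac{8}{3} \approx 2.6667$)
$Q = 0$
$M{\left(N \right)} = -461 + N^{2}$ ($M{\left(N \right)} = \left(N^{2} + 0 N\right) - 461 = \left(N^{2} + 0\right) - 461 = N^{2} - 461 = -461 + N^{2}$)
$467303 + M{\left(430 \right)} = 467303 - \left(461 - 430^{2}\right) = 467303 + \left(-461 + 184900\right) = 467303 + 184439 = 651742$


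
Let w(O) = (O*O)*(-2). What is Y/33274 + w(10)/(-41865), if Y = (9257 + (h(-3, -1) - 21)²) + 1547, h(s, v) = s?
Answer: 48307850/139301601 ≈ 0.34679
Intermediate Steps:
w(O) = -2*O² (w(O) = O²*(-2) = -2*O²)
Y = 11380 (Y = (9257 + (-3 - 21)²) + 1547 = (9257 + (-24)²) + 1547 = (9257 + 576) + 1547 = 9833 + 1547 = 11380)
Y/33274 + w(10)/(-41865) = 11380/33274 - 2*10²/(-41865) = 11380*(1/33274) - 2*100*(-1/41865) = 5690/16637 - 200*(-1/41865) = 5690/16637 + 40/8373 = 48307850/139301601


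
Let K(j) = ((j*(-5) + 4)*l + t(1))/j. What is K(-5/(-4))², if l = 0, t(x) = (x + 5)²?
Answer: 20736/25 ≈ 829.44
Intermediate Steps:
t(x) = (5 + x)²
K(j) = 36/j (K(j) = ((j*(-5) + 4)*0 + (5 + 1)²)/j = ((-5*j + 4)*0 + 6²)/j = ((4 - 5*j)*0 + 36)/j = (0 + 36)/j = 36/j)
K(-5/(-4))² = (36/((-5/(-4))))² = (36/((-5*(-¼))))² = (36/(5/4))² = (36*(⅘))² = (144/5)² = 20736/25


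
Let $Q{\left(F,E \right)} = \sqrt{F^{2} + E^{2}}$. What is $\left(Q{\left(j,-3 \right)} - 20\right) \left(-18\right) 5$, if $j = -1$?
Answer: $1800 - 90 \sqrt{10} \approx 1515.4$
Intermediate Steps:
$Q{\left(F,E \right)} = \sqrt{E^{2} + F^{2}}$
$\left(Q{\left(j,-3 \right)} - 20\right) \left(-18\right) 5 = \left(\sqrt{\left(-3\right)^{2} + \left(-1\right)^{2}} - 20\right) \left(-18\right) 5 = \left(\sqrt{9 + 1} - 20\right) \left(-18\right) 5 = \left(\sqrt{10} - 20\right) \left(-18\right) 5 = \left(-20 + \sqrt{10}\right) \left(-18\right) 5 = \left(360 - 18 \sqrt{10}\right) 5 = 1800 - 90 \sqrt{10}$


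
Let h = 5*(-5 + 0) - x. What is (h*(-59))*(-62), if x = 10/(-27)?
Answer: -2432570/27 ≈ -90095.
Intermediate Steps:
x = -10/27 (x = 10*(-1/27) = -10/27 ≈ -0.37037)
h = -665/27 (h = 5*(-5 + 0) - 1*(-10/27) = 5*(-5) + 10/27 = -25 + 10/27 = -665/27 ≈ -24.630)
(h*(-59))*(-62) = -665/27*(-59)*(-62) = (39235/27)*(-62) = -2432570/27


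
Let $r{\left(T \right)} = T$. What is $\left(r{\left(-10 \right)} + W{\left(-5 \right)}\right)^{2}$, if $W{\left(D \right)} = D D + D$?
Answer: $100$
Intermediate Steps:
$W{\left(D \right)} = D + D^{2}$ ($W{\left(D \right)} = D^{2} + D = D + D^{2}$)
$\left(r{\left(-10 \right)} + W{\left(-5 \right)}\right)^{2} = \left(-10 - 5 \left(1 - 5\right)\right)^{2} = \left(-10 - -20\right)^{2} = \left(-10 + 20\right)^{2} = 10^{2} = 100$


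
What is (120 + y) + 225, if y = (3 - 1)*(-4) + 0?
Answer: 337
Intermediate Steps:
y = -8 (y = 2*(-4) + 0 = -8 + 0 = -8)
(120 + y) + 225 = (120 - 8) + 225 = 112 + 225 = 337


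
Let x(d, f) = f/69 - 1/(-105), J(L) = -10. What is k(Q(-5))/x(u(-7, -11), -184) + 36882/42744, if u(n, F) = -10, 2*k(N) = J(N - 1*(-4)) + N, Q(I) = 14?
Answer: 72991/662532 ≈ 0.11017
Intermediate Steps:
k(N) = -5 + N/2 (k(N) = (-10 + N)/2 = -5 + N/2)
x(d, f) = 1/105 + f/69 (x(d, f) = f*(1/69) - 1*(-1/105) = f/69 + 1/105 = 1/105 + f/69)
k(Q(-5))/x(u(-7, -11), -184) + 36882/42744 = (-5 + (½)*14)/(1/105 + (1/69)*(-184)) + 36882/42744 = (-5 + 7)/(1/105 - 8/3) + 36882*(1/42744) = 2/(-93/35) + 6147/7124 = 2*(-35/93) + 6147/7124 = -70/93 + 6147/7124 = 72991/662532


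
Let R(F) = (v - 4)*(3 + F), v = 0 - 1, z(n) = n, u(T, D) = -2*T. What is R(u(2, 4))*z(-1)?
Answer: -5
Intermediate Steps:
v = -1
R(F) = -15 - 5*F (R(F) = (-1 - 4)*(3 + F) = -5*(3 + F) = -15 - 5*F)
R(u(2, 4))*z(-1) = (-15 - (-10)*2)*(-1) = (-15 - 5*(-4))*(-1) = (-15 + 20)*(-1) = 5*(-1) = -5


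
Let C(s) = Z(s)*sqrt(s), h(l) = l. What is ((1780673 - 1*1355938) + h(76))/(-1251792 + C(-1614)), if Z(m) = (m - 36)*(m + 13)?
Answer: -7385764046/156452318685087 - 187033663025*I*sqrt(1614)/1877427824221044 ≈ -4.7208e-5 - 0.0040023*I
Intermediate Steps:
Z(m) = (-36 + m)*(13 + m)
C(s) = sqrt(s)*(-468 + s**2 - 23*s) (C(s) = (-468 + s**2 - 23*s)*sqrt(s) = sqrt(s)*(-468 + s**2 - 23*s))
((1780673 - 1*1355938) + h(76))/(-1251792 + C(-1614)) = ((1780673 - 1*1355938) + 76)/(-1251792 + sqrt(-1614)*(-468 + (-1614)**2 - 23*(-1614))) = ((1780673 - 1355938) + 76)/(-1251792 + (I*sqrt(1614))*(-468 + 2604996 + 37122)) = (424735 + 76)/(-1251792 + (I*sqrt(1614))*2641650) = 424811/(-1251792 + 2641650*I*sqrt(1614))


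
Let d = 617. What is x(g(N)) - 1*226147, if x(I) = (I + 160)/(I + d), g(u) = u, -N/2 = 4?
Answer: -137723371/609 ≈ -2.2615e+5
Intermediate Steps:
N = -8 (N = -2*4 = -8)
x(I) = (160 + I)/(617 + I) (x(I) = (I + 160)/(I + 617) = (160 + I)/(617 + I))
x(g(N)) - 1*226147 = (160 - 8)/(617 - 8) - 1*226147 = 152/609 - 226147 = -137723371/609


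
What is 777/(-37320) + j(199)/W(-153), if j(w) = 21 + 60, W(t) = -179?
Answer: -1054001/2226760 ≈ -0.47333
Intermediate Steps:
j(w) = 81
777/(-37320) + j(199)/W(-153) = 777/(-37320) + 81/(-179) = 777*(-1/37320) + 81*(-1/179) = -259/12440 - 81/179 = -1054001/2226760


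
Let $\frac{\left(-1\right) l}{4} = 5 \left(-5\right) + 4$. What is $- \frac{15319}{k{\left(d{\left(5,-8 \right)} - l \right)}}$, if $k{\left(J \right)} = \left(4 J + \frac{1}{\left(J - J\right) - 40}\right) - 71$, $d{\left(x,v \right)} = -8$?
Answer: $\frac{612760}{17561} \approx 34.893$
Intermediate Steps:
$l = 84$ ($l = - 4 \left(5 \left(-5\right) + 4\right) = - 4 \left(-25 + 4\right) = \left(-4\right) \left(-21\right) = 84$)
$k{\left(J \right)} = - \frac{2841}{40} + 4 J$ ($k{\left(J \right)} = \left(4 J + \frac{1}{0 - 40}\right) - 71 = \left(4 J + \frac{1}{-40}\right) - 71 = \left(4 J - \frac{1}{40}\right) - 71 = \left(- \frac{1}{40} + 4 J\right) - 71 = - \frac{2841}{40} + 4 J$)
$- \frac{15319}{k{\left(d{\left(5,-8 \right)} - l \right)}} = - \frac{15319}{- \frac{2841}{40} + 4 \left(-8 - 84\right)} = - \frac{15319}{- \frac{2841}{40} + 4 \left(-92\right)} = - \frac{15319}{- \frac{2841}{40} - 368} = - \frac{15319}{- \frac{17561}{40}} = \left(-15319\right) \left(- \frac{40}{17561}\right) = \frac{612760}{17561}$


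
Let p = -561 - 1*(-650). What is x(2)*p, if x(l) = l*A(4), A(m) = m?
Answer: 712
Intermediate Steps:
p = 89 (p = -561 + 650 = 89)
x(l) = 4*l (x(l) = l*4 = 4*l)
x(2)*p = (4*2)*89 = 8*89 = 712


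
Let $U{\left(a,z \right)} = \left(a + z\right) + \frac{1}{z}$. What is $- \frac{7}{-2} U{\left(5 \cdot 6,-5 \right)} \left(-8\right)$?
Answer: $- \frac{3472}{5} \approx -694.4$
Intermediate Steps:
$U{\left(a,z \right)} = a + z + \frac{1}{z}$
$- \frac{7}{-2} U{\left(5 \cdot 6,-5 \right)} \left(-8\right) = - \frac{7}{-2} \left(5 \cdot 6 - 5 + \frac{1}{-5}\right) \left(-8\right) = \left(-7\right) \left(- \frac{1}{2}\right) \left(30 - 5 - \frac{1}{5}\right) \left(-8\right) = \frac{7}{2} \cdot \frac{124}{5} \left(-8\right) = \frac{434}{5} \left(-8\right) = - \frac{3472}{5}$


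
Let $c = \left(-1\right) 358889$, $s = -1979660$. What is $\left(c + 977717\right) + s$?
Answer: $-1360832$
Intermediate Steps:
$c = -358889$
$\left(c + 977717\right) + s = \left(-358889 + 977717\right) - 1979660 = 618828 - 1979660 = -1360832$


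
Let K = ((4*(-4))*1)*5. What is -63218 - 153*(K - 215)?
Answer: -18083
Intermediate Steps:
K = -80 (K = -16*1*5 = -16*5 = -80)
-63218 - 153*(K - 215) = -63218 - 153*(-80 - 215) = -63218 - 153*(-295) = -63218 + 45135 = -18083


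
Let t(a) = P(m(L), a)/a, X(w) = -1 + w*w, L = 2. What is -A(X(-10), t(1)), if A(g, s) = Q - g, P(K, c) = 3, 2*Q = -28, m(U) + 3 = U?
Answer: 113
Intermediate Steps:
m(U) = -3 + U
Q = -14 (Q = (½)*(-28) = -14)
X(w) = -1 + w²
t(a) = 3/a
A(g, s) = -14 - g
-A(X(-10), t(1)) = -(-14 - (-1 + (-10)²)) = -(-14 - (-1 + 100)) = -(-14 - 1*99) = -(-14 - 99) = -1*(-113) = 113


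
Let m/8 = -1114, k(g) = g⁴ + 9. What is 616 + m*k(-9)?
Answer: -58551224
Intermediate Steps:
k(g) = 9 + g⁴
m = -8912 (m = 8*(-1114) = -8912)
616 + m*k(-9) = 616 - 8912*(9 + (-9)⁴) = 616 - 8912*(9 + 6561) = 616 - 8912*6570 = 616 - 58551840 = -58551224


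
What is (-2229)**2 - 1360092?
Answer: 3608349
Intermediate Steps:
(-2229)**2 - 1360092 = 4968441 - 1360092 = 3608349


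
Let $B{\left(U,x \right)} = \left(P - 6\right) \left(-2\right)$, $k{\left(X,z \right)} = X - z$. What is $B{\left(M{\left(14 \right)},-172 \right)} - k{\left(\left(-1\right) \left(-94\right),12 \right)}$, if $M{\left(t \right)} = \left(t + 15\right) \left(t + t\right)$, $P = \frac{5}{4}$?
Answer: $- \frac{145}{2} \approx -72.5$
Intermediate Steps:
$P = \frac{5}{4}$ ($P = 5 \cdot \frac{1}{4} = \frac{5}{4} \approx 1.25$)
$M{\left(t \right)} = 2 t \left(15 + t\right)$ ($M{\left(t \right)} = \left(15 + t\right) 2 t = 2 t \left(15 + t\right)$)
$B{\left(U,x \right)} = \frac{19}{2}$ ($B{\left(U,x \right)} = \left(\frac{5}{4} - 6\right) \left(-2\right) = \left(- \frac{19}{4}\right) \left(-2\right) = \frac{19}{2}$)
$B{\left(M{\left(14 \right)},-172 \right)} - k{\left(\left(-1\right) \left(-94\right),12 \right)} = \frac{19}{2} - \left(\left(-1\right) \left(-94\right) - 12\right) = \frac{19}{2} - \left(94 - 12\right) = \frac{19}{2} - 82 = - \frac{145}{2}$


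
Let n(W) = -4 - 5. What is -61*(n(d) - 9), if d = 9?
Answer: 1098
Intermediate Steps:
n(W) = -9
-61*(n(d) - 9) = -61*(-9 - 9) = -61*(-18) = 1098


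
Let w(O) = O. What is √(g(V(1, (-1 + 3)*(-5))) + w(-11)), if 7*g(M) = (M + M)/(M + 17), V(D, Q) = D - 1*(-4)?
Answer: I*√64834/77 ≈ 3.3068*I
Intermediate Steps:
V(D, Q) = 4 + D (V(D, Q) = D + 4 = 4 + D)
g(M) = 2*M/(7*(17 + M)) (g(M) = ((M + M)/(M + 17))/7 = ((2*M)/(17 + M))/7 = (2*M/(17 + M))/7 = 2*M/(7*(17 + M)))
√(g(V(1, (-1 + 3)*(-5))) + w(-11)) = √(2*(4 + 1)/(7*(17 + (4 + 1))) - 11) = √((2/7)*5/(17 + 5) - 11) = √((2/7)*5/22 - 11) = √((2/7)*5*(1/22) - 11) = √(5/77 - 11) = √(-842/77) = I*√64834/77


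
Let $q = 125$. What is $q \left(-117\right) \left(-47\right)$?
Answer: $687375$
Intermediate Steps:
$q \left(-117\right) \left(-47\right) = 125 \left(-117\right) \left(-47\right) = \left(-14625\right) \left(-47\right) = 687375$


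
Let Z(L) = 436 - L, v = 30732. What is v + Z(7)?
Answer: 31161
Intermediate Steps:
v + Z(7) = 30732 + (436 - 1*7) = 30732 + (436 - 7) = 30732 + 429 = 31161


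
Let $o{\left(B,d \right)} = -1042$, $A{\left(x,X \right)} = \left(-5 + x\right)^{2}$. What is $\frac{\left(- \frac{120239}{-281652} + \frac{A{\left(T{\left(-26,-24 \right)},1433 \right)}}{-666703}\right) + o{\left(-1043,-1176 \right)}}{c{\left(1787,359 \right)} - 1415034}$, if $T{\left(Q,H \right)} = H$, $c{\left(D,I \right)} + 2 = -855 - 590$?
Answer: $\frac{27940713189181}{37997757108905748} \approx 0.00073533$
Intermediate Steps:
$c{\left(D,I \right)} = -1447$ ($c{\left(D,I \right)} = -2 - 1445 = -1447$)
$\frac{\left(- \frac{120239}{-281652} + \frac{A{\left(T{\left(-26,-24 \right)},1433 \right)}}{-666703}\right) + o{\left(-1043,-1176 \right)}}{c{\left(1787,359 \right)} - 1415034} = \frac{\left(- \frac{120239}{-281652} + \frac{\left(-5 - 24\right)^{2}}{-666703}\right) - 1042}{-1447 - 1415034} = \frac{\left(\left(-120239\right) \left(- \frac{1}{281652}\right) + \left(-29\right)^{2} \left(- \frac{1}{666703}\right)\right) - 1042}{-1416481} = \left(\left(\frac{17177}{40236} + 841 \left(- \frac{1}{666703}\right)\right) - 1042\right) \left(- \frac{1}{1416481}\right) = \left(\left(\frac{17177}{40236} - \frac{841}{666703}\right) - 1042\right) \left(- \frac{1}{1416481}\right) = \left(\frac{11418118955}{26825461908} - 1042\right) \left(- \frac{1}{1416481}\right) = \left(- \frac{27940713189181}{26825461908}\right) \left(- \frac{1}{1416481}\right) = \frac{27940713189181}{37997757108905748}$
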